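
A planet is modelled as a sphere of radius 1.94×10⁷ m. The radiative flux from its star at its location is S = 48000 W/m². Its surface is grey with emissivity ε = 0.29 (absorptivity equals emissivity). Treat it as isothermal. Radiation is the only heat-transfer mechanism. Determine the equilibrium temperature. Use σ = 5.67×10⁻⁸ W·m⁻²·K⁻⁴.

At equilibrium, absorbed power = emitted power.
Absorbing cross-section = πr² = 1.182×10¹⁵ m²; emitting surface = 4πr² = 4.729×10¹⁵ m² (ratio 4).
εS·A_cross = εσ·A_surf·T⁴  ⇒  T⁴ = S/(4σ)   (ε cancels).
T⁴ = 48000/(4·5.67×10⁻⁸) = 2.116×10¹¹ K⁴.
T = (2.116×10¹¹)^(1/4).

T ≈ 678 K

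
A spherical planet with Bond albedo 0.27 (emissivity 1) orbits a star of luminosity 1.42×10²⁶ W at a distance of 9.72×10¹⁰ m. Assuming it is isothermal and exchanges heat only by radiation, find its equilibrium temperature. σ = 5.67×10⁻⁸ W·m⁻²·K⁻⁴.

First find the stellar flux at distance d: S = L/(4πd²) = 1.42×10²⁶/(4π·(9.72×10¹⁰)²) = 1196 W/m².
For an isothermal sphere, absorbed (1−a)S·πr² = emitted σ·4πr²·T⁴, so T⁴ = (1−a)S/(4σ).
T⁴ = 0.730·1196/(4·5.67×10⁻⁸) = 3.850×10⁹ K⁴.

T ≈ 249 K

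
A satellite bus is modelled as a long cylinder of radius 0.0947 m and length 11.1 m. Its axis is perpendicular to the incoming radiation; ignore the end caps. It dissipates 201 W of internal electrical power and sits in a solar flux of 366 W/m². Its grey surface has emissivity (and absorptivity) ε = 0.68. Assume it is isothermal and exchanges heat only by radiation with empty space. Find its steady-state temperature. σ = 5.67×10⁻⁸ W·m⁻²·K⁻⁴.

At steady state, absorbed solar power + internal power = radiated power.
Absorbed: α·S·A_cross = 0.68·366·2.102 = 523.2 W (cross-section 2rL).
Total input = 523.2 + 201 = 724.2 W.
Radiated: εσ·A_surf·T⁴ with A_surf = 2πrL = 6.605 m².
T⁴ = 724.2/(0.68·5.67×10⁻⁸·6.605) = 2.844×10⁹ K⁴.

T ≈ 231 K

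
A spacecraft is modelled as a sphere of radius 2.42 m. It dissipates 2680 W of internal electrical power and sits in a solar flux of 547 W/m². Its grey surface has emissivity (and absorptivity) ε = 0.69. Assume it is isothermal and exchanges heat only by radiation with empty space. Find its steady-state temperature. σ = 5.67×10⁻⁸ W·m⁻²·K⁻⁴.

T ≈ 240 K

At steady state, absorbed solar power + internal power = radiated power.
Absorbed: α·S·A_cross = 0.69·547·18.40 = 6944 W (cross-section πr²).
Total input = 6944 + 2680 = 9624 W.
Radiated: εσ·A_surf·T⁴ with A_surf = 4πr² = 73.59 m².
T⁴ = 9624/(0.69·5.67×10⁻⁸·73.59) = 3.343×10⁹ K⁴.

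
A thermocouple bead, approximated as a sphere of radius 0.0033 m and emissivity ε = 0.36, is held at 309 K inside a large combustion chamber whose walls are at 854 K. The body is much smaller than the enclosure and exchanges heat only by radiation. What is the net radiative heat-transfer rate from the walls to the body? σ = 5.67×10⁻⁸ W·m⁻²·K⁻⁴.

For a small grey body in a large enclosure: P_net = εσA(T_body⁴ − T_wall⁴).
A = 4πr² = 1.368×10⁻⁴ m²; T_body⁴ − T_wall⁴ = 9.117×10⁹ − 5.319×10¹¹ = -5.228×10¹¹ K⁴.
|P_net| = 0.36·5.67×10⁻⁸·1.368×10⁻⁴·5.228×10¹¹.

P_net ≈ 1.46 W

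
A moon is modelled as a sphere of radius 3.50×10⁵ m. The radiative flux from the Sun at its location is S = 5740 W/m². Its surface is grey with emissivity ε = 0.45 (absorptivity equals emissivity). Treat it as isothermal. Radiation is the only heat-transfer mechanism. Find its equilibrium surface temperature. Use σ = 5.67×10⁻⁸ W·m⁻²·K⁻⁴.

T ≈ 399 K

At equilibrium, absorbed power = emitted power.
Absorbing cross-section = πr² = 3.848×10¹¹ m²; emitting surface = 4πr² = 1.539×10¹² m² (ratio 4).
εS·A_cross = εσ·A_surf·T⁴  ⇒  T⁴ = S/(4σ)   (ε cancels).
T⁴ = 5740/(4·5.67×10⁻⁸) = 2.531×10¹⁰ K⁴.
T = (2.531×10¹⁰)^(1/4).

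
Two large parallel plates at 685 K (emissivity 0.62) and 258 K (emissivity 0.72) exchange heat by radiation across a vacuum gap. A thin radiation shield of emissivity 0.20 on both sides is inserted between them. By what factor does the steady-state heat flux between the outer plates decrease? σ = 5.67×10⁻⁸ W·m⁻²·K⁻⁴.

Without shield: q₀ = σΔ(T⁴)/(1/ε₁+1/ε₂−1) with denominator 2.002.
With shield the two gaps are in series; the resistances add: (1/ε₁+1/ε_s−1)+(1/ε_s+1/ε₂−1) = 5.613+5.389 = 11.00.
Heat-flux ratio q₀/q = 11.00/2.002.

factor ≈ 5.50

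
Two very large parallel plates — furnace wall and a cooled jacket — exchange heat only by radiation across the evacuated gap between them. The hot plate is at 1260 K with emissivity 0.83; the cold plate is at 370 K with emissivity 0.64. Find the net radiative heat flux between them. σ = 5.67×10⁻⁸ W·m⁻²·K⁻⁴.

For two infinite grey parallel plates, q = σ(T₁⁴ − T₂⁴)/(1/ε₁ + 1/ε₂ − 1).
T₁⁴ − T₂⁴ = 2.520×10¹² − 1.874×10¹⁰ = 2.502×10¹² K⁴.
1/ε₁ + 1/ε₂ − 1 = 1.205 + 1.562 − 1 = 1.767.
q = 5.67×10⁻⁸ × 2.502×10¹² / 1.767.

q ≈ 80300 W/m²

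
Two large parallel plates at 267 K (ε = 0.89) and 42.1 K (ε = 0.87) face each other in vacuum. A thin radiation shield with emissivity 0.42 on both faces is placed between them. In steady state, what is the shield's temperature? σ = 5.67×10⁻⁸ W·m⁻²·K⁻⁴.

In steady state the net flux on the hot side equals that on the cold side.
σ(T₁⁴−T_s⁴)/D₁ = σ(T_s⁴−T₂⁴)/D₂, with D₁ = 1/ε₁+1/ε_s−1 = 2.505, D₂ = 1/ε_s+1/ε₂−1 = 2.530.
Solve for T_s⁴: T_s⁴ = (D₂·T₁⁴ + D₁·T₂⁴)/(D₁+D₂) = 2.556×10⁹ K⁴.

T_s ≈ 225 K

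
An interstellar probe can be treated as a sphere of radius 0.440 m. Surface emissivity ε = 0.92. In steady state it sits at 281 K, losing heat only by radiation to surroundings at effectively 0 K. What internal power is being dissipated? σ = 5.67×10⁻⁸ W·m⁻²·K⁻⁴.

Steady state: P = εσA T⁴.
A = 4πr² = 2.433 m²; T⁴ = (281)⁴ = 6.235×10⁹ K⁴.
P = 0.92 × 5.67×10⁻⁸ × 2.433 × 6.235×10⁹.

P ≈ 791 W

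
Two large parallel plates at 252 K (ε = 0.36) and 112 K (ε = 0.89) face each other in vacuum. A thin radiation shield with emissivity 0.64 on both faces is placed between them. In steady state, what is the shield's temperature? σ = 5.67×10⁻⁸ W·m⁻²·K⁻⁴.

T_s ≈ 195 K

In steady state the net flux on the hot side equals that on the cold side.
σ(T₁⁴−T_s⁴)/D₁ = σ(T_s⁴−T₂⁴)/D₂, with D₁ = 1/ε₁+1/ε_s−1 = 3.340, D₂ = 1/ε_s+1/ε₂−1 = 1.686.
Solve for T_s⁴: T_s⁴ = (D₂·T₁⁴ + D₁·T₂⁴)/(D₁+D₂) = 1.457×10⁹ K⁴.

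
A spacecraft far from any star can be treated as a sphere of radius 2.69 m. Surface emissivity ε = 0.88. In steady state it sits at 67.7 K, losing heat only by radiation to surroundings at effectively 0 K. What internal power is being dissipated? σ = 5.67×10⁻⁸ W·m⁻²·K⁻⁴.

Steady state: P = εσA T⁴.
A = 4πr² = 90.93 m²; T⁴ = (67.7)⁴ = 2.101×10⁷ K⁴.
P = 0.88 × 5.67×10⁻⁸ × 90.93 × 2.101×10⁷.

P ≈ 95.3 W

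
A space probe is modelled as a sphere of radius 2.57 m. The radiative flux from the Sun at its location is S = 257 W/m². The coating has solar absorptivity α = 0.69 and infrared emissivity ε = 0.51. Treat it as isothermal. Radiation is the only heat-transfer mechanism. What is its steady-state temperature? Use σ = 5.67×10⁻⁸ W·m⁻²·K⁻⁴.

At equilibrium, absorbed power = emitted power.
Absorbing cross-section = πr² = 20.75 m²; emitting surface = 4πr² = 83.00 m² (ratio 4).
αS·A_cross = εσ·A_surf·T⁴  ⇒  T⁴ = αS/(ε·4σ).
T⁴ = 0.690·257/(0.51·4·5.67×10⁻⁸) = 1.533×10⁹ K⁴.
T = (1.533×10⁹)^(1/4).

T ≈ 198 K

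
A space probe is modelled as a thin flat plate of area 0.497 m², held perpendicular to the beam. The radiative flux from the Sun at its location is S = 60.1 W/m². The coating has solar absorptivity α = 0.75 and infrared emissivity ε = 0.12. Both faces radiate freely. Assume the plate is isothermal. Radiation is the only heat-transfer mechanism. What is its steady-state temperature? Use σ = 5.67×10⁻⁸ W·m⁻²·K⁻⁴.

At equilibrium, absorbed power = emitted power.
Absorbing cross-section = A = 0.4970 m²; emitting surface = 2A = 0.9940 m² (ratio 2).
αS·A_cross = εσ·A_surf·T⁴  ⇒  T⁴ = αS/(ε·2σ).
T⁴ = 0.750·60.1/(0.12·2·5.67×10⁻⁸) = 3.312×10⁹ K⁴.
T = (3.312×10⁹)^(1/4).

T ≈ 240 K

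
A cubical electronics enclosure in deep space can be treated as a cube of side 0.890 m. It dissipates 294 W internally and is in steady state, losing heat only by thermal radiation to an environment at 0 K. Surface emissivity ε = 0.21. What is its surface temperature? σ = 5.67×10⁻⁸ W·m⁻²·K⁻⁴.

Steady state: internal power = radiated power, P = εσA T⁴.
Radiating area A = 6L² = 4.753 m².
T⁴ = P/(εσA) = 294/(0.21·5.67×10⁻⁸·4.753) = 5.195×10⁹ K⁴.
T = (5.195×10⁹)^(1/4).

T ≈ 268 K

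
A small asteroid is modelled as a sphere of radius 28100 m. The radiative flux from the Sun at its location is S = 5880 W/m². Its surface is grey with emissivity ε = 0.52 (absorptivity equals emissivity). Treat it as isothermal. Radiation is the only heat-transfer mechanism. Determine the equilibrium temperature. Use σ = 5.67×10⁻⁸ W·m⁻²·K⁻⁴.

T ≈ 401 K

At equilibrium, absorbed power = emitted power.
Absorbing cross-section = πr² = 2.481×10⁹ m²; emitting surface = 4πr² = 9.923×10⁹ m² (ratio 4).
εS·A_cross = εσ·A_surf·T⁴  ⇒  T⁴ = S/(4σ)   (ε cancels).
T⁴ = 5880/(4·5.67×10⁻⁸) = 2.593×10¹⁰ K⁴.
T = (2.593×10¹⁰)^(1/4).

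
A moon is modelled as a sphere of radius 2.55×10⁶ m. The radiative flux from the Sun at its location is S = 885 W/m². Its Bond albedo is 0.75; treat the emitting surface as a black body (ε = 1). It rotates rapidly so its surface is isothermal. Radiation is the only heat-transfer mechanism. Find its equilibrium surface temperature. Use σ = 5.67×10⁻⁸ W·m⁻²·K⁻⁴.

T ≈ 177 K

At equilibrium, absorbed power = emitted power.
Absorbing cross-section = πr² = 2.043×10¹³ m²; emitting surface = 4πr² = 8.171×10¹³ m² (ratio 4).
(1−a)S·A_cross = εσ·A_surf·T⁴  ⇒  T⁴ = (1−a)S/(4σ).
T⁴ = 0.250·885/(4·5.67×10⁻⁸) = 9.755×10⁸ K⁴.
T = (9.755×10⁸)^(1/4).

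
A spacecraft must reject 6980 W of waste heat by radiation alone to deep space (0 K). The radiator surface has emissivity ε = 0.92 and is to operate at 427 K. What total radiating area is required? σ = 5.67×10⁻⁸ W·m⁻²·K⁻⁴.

P = εσA T⁴ ⇒ A = P/(εσT⁴).
T⁴ = 3.324×10¹⁰ K⁴.
A = 6980/(0.92 × 5.67×10⁻⁸ × 3.324×10¹⁰).

A ≈ 4.03 m²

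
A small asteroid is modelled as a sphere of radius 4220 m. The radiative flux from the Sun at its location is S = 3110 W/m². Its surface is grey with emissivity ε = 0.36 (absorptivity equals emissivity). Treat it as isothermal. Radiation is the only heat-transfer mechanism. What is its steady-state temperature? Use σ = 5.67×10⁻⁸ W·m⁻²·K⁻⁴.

T ≈ 342 K

At equilibrium, absorbed power = emitted power.
Absorbing cross-section = πr² = 5.595×10⁷ m²; emitting surface = 4πr² = 2.238×10⁸ m² (ratio 4).
εS·A_cross = εσ·A_surf·T⁴  ⇒  T⁴ = S/(4σ)   (ε cancels).
T⁴ = 3110/(4·5.67×10⁻⁸) = 1.371×10¹⁰ K⁴.
T = (1.371×10¹⁰)^(1/4).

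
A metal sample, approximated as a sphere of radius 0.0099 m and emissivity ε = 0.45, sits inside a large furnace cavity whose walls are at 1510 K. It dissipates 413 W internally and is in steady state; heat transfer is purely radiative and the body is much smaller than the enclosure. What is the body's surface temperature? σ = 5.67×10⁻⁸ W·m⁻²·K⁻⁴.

For a small grey body in a large enclosure, net radiated power = εσA(T⁴ − T_w⁴).
Steady state: P = εσA(T⁴ − T_w⁴) with A = 4πr² = 0.001232 m².
T⁴ = P/(εσA) + T_w⁴ = 413/(0.45·5.67×10⁻⁸·0.001232) + (1510)⁴
    = 1.314×10¹³ + 5.199×10¹² = 1.834×10¹³ K⁴.

T ≈ 2070 K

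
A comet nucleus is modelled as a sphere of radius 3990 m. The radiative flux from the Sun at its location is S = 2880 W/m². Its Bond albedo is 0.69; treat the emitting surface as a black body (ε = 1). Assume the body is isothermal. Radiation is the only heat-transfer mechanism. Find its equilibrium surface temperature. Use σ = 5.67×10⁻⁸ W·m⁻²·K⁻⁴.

T ≈ 250 K

At equilibrium, absorbed power = emitted power.
Absorbing cross-section = πr² = 5.001×10⁷ m²; emitting surface = 4πr² = 2.001×10⁸ m² (ratio 4).
(1−a)S·A_cross = εσ·A_surf·T⁴  ⇒  T⁴ = (1−a)S/(4σ).
T⁴ = 0.310·2880/(4·5.67×10⁻⁸) = 3.937×10⁹ K⁴.
T = (3.937×10⁹)^(1/4).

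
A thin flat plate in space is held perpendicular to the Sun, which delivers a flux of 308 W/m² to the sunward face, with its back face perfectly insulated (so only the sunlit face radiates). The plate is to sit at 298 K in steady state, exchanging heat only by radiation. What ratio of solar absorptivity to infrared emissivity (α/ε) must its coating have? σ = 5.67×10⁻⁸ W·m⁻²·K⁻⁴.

Balance: αS·A = εσ·1A·T⁴ ⇒ α/ε = σT⁴/S.
α/ε = 5.67×10⁻⁸·(298)⁴/308 = 5.67×10⁻⁸·7.886×10⁹/308.

α/ε ≈ 1.45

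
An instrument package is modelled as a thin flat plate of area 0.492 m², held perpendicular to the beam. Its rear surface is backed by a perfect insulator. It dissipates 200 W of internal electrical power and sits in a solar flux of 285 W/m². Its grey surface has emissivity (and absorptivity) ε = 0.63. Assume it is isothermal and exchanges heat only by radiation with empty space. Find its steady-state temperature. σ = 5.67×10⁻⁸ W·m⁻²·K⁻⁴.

At steady state, absorbed solar power + internal power = radiated power.
Absorbed: α·S·A_cross = 0.63·285·0.4920 = 88.34 W (cross-section A).
Total input = 88.34 + 200 = 288.3 W.
Radiated: εσ·A_surf·T⁴ with A_surf = A = 0.4920 m².
T⁴ = 288.3/(0.63·5.67×10⁻⁸·0.4920) = 1.641×10¹⁰ K⁴.

T ≈ 358 K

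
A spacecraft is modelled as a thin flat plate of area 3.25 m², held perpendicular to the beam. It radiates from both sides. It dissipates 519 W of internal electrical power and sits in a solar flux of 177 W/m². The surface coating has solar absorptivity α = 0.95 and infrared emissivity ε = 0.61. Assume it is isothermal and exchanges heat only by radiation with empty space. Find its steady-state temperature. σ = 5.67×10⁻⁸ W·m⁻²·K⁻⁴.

At steady state, absorbed solar power + internal power = radiated power.
Absorbed: α·S·A_cross = 0.95·177·3.250 = 546.5 W (cross-section A).
Total input = 546.5 + 519 = 1065 W.
Radiated: εσ·A_surf·T⁴ with A_surf = 2A = 6.500 m².
T⁴ = 1065/(0.61·5.67×10⁻⁸·6.500) = 4.739×10⁹ K⁴.

T ≈ 262 K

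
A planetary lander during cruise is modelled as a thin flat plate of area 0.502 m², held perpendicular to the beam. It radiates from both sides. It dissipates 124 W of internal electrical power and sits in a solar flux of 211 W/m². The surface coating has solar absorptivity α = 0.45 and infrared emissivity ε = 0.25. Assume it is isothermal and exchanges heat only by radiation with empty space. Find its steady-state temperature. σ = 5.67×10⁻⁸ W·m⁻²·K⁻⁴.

T ≈ 331 K

At steady state, absorbed solar power + internal power = radiated power.
Absorbed: α·S·A_cross = 0.45·211·0.5020 = 47.66 W (cross-section A).
Total input = 47.66 + 124 = 171.7 W.
Radiated: εσ·A_surf·T⁴ with A_surf = 2A = 1.004 m².
T⁴ = 171.7/(0.25·5.67×10⁻⁸·1.004) = 1.206×10¹⁰ K⁴.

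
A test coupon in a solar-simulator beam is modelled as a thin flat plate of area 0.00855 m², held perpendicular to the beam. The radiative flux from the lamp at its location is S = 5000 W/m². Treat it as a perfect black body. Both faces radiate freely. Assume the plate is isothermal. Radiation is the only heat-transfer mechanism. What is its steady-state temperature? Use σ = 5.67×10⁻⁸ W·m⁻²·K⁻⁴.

T ≈ 458 K

At equilibrium, absorbed power = emitted power.
Absorbing cross-section = A = 0.008550 m²; emitting surface = 2A = 0.01710 m² (ratio 2).
S·A_cross = εσ·A_surf·T⁴  ⇒  T⁴ = S/(2σ).
T⁴ = 1.00·5000/(2·5.67×10⁻⁸) = 4.409×10¹⁰ K⁴.
T = (4.409×10¹⁰)^(1/4).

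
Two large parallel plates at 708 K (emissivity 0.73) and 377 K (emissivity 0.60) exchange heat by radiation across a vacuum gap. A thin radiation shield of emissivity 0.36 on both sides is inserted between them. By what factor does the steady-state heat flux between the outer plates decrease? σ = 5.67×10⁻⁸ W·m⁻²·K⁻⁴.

factor ≈ 3.24

Without shield: q₀ = σΔ(T⁴)/(1/ε₁+1/ε₂−1) with denominator 2.037.
With shield the two gaps are in series; the resistances add: (1/ε₁+1/ε_s−1)+(1/ε_s+1/ε₂−1) = 3.148+3.444 = 6.592.
Heat-flux ratio q₀/q = 6.592/2.037.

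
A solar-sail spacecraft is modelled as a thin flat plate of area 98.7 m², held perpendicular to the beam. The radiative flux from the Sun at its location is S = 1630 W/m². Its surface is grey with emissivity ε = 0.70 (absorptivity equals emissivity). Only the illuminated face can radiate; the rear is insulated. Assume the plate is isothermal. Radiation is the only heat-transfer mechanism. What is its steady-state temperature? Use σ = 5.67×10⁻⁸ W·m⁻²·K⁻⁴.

At equilibrium, absorbed power = emitted power.
Absorbing cross-section = A = 98.70 m²; emitting surface = A = 98.70 m² (ratio 1).
εS·A_cross = εσ·A_surf·T⁴  ⇒  T⁴ = S/(1σ)   (ε cancels).
T⁴ = 1630/(1·5.67×10⁻⁸) = 2.875×10¹⁰ K⁴.
T = (2.875×10¹⁰)^(1/4).

T ≈ 412 K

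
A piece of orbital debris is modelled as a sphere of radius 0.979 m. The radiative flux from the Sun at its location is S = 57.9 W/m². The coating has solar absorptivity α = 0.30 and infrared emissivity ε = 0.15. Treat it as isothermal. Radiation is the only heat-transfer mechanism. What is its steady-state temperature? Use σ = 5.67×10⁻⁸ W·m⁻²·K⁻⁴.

T ≈ 150 K

At equilibrium, absorbed power = emitted power.
Absorbing cross-section = πr² = 3.011 m²; emitting surface = 4πr² = 12.04 m² (ratio 4).
αS·A_cross = εσ·A_surf·T⁴  ⇒  T⁴ = αS/(ε·4σ).
T⁴ = 0.300·57.9/(0.15·4·5.67×10⁻⁸) = 5.106×10⁸ K⁴.
T = (5.106×10⁸)^(1/4).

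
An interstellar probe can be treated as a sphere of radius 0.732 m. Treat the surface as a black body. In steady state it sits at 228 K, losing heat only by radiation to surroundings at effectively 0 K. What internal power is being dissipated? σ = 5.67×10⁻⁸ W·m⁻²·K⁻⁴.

P ≈ 1030 W

Steady state: P = εσA T⁴.
A = 4πr² = 6.733 m²; T⁴ = (228)⁴ = 2.702×10⁹ K⁴.
P = 1.0 × 5.67×10⁻⁸ × 6.733 × 2.702×10⁹.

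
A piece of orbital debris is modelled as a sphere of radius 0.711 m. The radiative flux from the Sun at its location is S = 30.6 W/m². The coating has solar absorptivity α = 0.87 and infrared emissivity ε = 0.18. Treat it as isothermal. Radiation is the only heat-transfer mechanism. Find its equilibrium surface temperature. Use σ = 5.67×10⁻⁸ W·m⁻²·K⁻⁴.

At equilibrium, absorbed power = emitted power.
Absorbing cross-section = πr² = 1.588 m²; emitting surface = 4πr² = 6.353 m² (ratio 4).
αS·A_cross = εσ·A_surf·T⁴  ⇒  T⁴ = αS/(ε·4σ).
T⁴ = 0.870·30.6/(0.18·4·5.67×10⁻⁸) = 6.521×10⁸ K⁴.
T = (6.521×10⁸)^(1/4).

T ≈ 160 K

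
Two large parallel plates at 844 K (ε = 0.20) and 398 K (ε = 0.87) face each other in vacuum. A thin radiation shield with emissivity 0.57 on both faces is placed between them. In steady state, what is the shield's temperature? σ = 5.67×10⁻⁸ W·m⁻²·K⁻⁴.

In steady state the net flux on the hot side equals that on the cold side.
σ(T₁⁴−T_s⁴)/D₁ = σ(T_s⁴−T₂⁴)/D₂, with D₁ = 1/ε₁+1/ε_s−1 = 5.754, D₂ = 1/ε_s+1/ε₂−1 = 1.904.
Solve for T_s⁴: T_s⁴ = (D₂·T₁⁴ + D₁·T₂⁴)/(D₁+D₂) = 1.450×10¹¹ K⁴.

T_s ≈ 617 K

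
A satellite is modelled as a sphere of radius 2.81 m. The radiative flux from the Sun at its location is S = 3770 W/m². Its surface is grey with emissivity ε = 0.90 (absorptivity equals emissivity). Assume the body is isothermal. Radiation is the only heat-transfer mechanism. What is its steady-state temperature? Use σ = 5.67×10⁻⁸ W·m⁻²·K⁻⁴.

T ≈ 359 K

At equilibrium, absorbed power = emitted power.
Absorbing cross-section = πr² = 24.81 m²; emitting surface = 4πr² = 99.23 m² (ratio 4).
εS·A_cross = εσ·A_surf·T⁴  ⇒  T⁴ = S/(4σ)   (ε cancels).
T⁴ = 3770/(4·5.67×10⁻⁸) = 1.662×10¹⁰ K⁴.
T = (1.662×10¹⁰)^(1/4).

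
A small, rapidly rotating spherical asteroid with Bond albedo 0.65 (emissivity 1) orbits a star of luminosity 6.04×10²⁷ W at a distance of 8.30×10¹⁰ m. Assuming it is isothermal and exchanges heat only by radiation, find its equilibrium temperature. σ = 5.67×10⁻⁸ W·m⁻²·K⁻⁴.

T ≈ 573 K

First find the stellar flux at distance d: S = L/(4πd²) = 6.04×10²⁷/(4π·(8.30×10¹⁰)²) = 69770 W/m².
For an isothermal sphere, absorbed (1−a)S·πr² = emitted σ·4πr²·T⁴, so T⁴ = (1−a)S/(4σ).
T⁴ = 0.350·69770/(4·5.67×10⁻⁸) = 1.077×10¹¹ K⁴.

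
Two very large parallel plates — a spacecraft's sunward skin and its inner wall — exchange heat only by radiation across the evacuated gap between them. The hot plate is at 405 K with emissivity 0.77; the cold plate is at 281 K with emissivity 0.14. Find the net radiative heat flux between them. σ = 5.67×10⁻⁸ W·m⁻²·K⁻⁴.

For two infinite grey parallel plates, q = σ(T₁⁴ − T₂⁴)/(1/ε₁ + 1/ε₂ − 1).
T₁⁴ − T₂⁴ = 2.690×10¹⁰ − 6.235×10⁹ = 2.067×10¹⁰ K⁴.
1/ε₁ + 1/ε₂ − 1 = 1.299 + 7.143 − 1 = 7.442.
q = 5.67×10⁻⁸ × 2.067×10¹⁰ / 7.442.

q ≈ 157 W/m²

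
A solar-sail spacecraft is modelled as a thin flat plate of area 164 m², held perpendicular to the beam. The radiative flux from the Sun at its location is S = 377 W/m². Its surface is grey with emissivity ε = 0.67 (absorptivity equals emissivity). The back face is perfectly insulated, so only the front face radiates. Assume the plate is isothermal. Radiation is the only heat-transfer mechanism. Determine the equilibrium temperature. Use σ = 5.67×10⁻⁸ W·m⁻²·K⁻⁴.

At equilibrium, absorbed power = emitted power.
Absorbing cross-section = A = 164.0 m²; emitting surface = A = 164.0 m² (ratio 1).
εS·A_cross = εσ·A_surf·T⁴  ⇒  T⁴ = S/(1σ)   (ε cancels).
T⁴ = 377/(1·5.67×10⁻⁸) = 6.649×10⁹ K⁴.
T = (6.649×10⁹)^(1/4).

T ≈ 286 K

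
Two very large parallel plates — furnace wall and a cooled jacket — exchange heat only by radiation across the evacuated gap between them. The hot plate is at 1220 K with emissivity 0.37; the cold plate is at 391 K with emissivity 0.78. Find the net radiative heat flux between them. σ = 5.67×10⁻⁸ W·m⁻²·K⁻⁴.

For two infinite grey parallel plates, q = σ(T₁⁴ − T₂⁴)/(1/ε₁ + 1/ε₂ − 1).
T₁⁴ − T₂⁴ = 2.215×10¹² − 2.337×10¹⁰ = 2.192×10¹² K⁴.
1/ε₁ + 1/ε₂ − 1 = 2.703 + 1.282 − 1 = 2.985.
q = 5.67×10⁻⁸ × 2.192×10¹² / 2.985.

q ≈ 41600 W/m²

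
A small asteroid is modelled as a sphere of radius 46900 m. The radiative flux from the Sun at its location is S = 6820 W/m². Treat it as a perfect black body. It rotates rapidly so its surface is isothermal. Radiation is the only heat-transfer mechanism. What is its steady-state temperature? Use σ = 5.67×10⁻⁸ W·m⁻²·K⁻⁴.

At equilibrium, absorbed power = emitted power.
Absorbing cross-section = πr² = 6.910×10⁹ m²; emitting surface = 4πr² = 2.764×10¹⁰ m² (ratio 4).
S·A_cross = εσ·A_surf·T⁴  ⇒  T⁴ = S/(4σ).
T⁴ = 1.00·6820/(4·5.67×10⁻⁸) = 3.007×10¹⁰ K⁴.
T = (3.007×10¹⁰)^(1/4).

T ≈ 416 K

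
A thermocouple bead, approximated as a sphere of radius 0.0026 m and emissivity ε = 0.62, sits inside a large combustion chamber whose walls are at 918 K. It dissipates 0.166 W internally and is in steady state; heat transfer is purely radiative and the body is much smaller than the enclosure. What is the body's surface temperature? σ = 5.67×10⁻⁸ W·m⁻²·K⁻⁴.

For a small grey body in a large enclosure, net radiated power = εσA(T⁴ − T_w⁴).
Steady state: P = εσA(T⁴ − T_w⁴) with A = 4πr² = 8.495×10⁻⁵ m².
T⁴ = P/(εσA) + T_w⁴ = 0.166/(0.62·5.67×10⁻⁸·8.495×10⁻⁵) + (918)⁴
    = 5.559×10¹⁰ + 7.102×10¹¹ = 7.658×10¹¹ K⁴.

T ≈ 935 K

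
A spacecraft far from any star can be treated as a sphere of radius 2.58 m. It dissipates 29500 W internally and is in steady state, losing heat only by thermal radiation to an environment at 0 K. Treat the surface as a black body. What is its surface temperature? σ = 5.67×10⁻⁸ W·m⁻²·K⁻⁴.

Steady state: internal power = radiated power, P = εσA T⁴.
Radiating area A = 4πr² = 83.65 m².
T⁴ = P/(εσA) = 29500/(1.0·5.67×10⁻⁸·83.65) = 6.220×10⁹ K⁴.
T = (6.220×10⁹)^(1/4).

T ≈ 281 K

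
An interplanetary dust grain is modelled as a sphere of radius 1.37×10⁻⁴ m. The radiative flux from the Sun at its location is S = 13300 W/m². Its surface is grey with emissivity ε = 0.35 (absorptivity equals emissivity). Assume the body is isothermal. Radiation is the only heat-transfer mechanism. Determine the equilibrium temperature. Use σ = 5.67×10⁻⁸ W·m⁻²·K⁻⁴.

At equilibrium, absorbed power = emitted power.
Absorbing cross-section = πr² = 5.896×10⁻⁸ m²; emitting surface = 4πr² = 2.359×10⁻⁷ m² (ratio 4).
εS·A_cross = εσ·A_surf·T⁴  ⇒  T⁴ = S/(4σ)   (ε cancels).
T⁴ = 13300/(4·5.67×10⁻⁸) = 5.864×10¹⁰ K⁴.
T = (5.864×10¹⁰)^(1/4).

T ≈ 492 K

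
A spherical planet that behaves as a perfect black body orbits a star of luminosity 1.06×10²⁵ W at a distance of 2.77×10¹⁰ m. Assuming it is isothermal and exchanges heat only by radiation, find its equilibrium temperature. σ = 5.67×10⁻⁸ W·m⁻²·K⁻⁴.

First find the stellar flux at distance d: S = L/(4πd²) = 1.06×10²⁵/(4π·(2.77×10¹⁰)²) = 1099 W/m².
For an isothermal sphere, absorbed (1−a)S·πr² = emitted σ·4πr²·T⁴, so T⁴ = (1−a)S/(4σ).
T⁴ = 1.00·1099/(4·5.67×10⁻⁸) = 4.847×10⁹ K⁴.

T ≈ 264 K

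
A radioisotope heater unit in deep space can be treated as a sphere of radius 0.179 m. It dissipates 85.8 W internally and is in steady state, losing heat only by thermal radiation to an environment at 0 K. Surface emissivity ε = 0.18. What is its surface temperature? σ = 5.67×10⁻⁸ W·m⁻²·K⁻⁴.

Steady state: internal power = radiated power, P = εσA T⁴.
Radiating area A = 4πr² = 0.4026 m².
T⁴ = P/(εσA) = 85.8/(0.18·5.67×10⁻⁸·0.4026) = 2.088×10¹⁰ K⁴.
T = (2.088×10¹⁰)^(1/4).

T ≈ 380 K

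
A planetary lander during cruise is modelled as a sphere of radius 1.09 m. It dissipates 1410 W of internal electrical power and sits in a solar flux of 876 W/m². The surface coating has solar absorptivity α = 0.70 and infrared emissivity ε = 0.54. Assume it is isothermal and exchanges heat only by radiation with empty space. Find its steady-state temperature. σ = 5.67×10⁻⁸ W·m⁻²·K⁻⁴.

T ≈ 300 K

At steady state, absorbed solar power + internal power = radiated power.
Absorbed: α·S·A_cross = 0.70·876·3.733 = 2289 W (cross-section πr²).
Total input = 2289 + 1410 = 3699 W.
Radiated: εσ·A_surf·T⁴ with A_surf = 4πr² = 14.93 m².
T⁴ = 3699/(0.54·5.67×10⁻⁸·14.93) = 8.091×10⁹ K⁴.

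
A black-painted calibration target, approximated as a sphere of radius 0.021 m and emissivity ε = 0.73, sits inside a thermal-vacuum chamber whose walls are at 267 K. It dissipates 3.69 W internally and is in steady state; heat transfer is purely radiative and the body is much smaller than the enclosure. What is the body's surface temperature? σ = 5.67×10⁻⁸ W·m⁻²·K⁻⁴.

For a small grey body in a large enclosure, net radiated power = εσA(T⁴ − T_w⁴).
Steady state: P = εσA(T⁴ − T_w⁴) with A = 4πr² = 0.005542 m².
T⁴ = P/(εσA) + T_w⁴ = 3.69/(0.73·5.67×10⁻⁸·0.005542) + (267)⁴
    = 1.609×10¹⁰ + 5.082×10⁹ = 2.117×10¹⁰ K⁴.

T ≈ 381 K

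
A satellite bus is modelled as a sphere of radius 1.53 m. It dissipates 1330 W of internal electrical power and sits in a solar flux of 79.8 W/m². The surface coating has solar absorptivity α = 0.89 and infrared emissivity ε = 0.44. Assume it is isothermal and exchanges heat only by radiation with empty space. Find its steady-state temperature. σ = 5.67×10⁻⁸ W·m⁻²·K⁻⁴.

T ≈ 224 K

At steady state, absorbed solar power + internal power = radiated power.
Absorbed: α·S·A_cross = 0.89·79.8·7.354 = 522.3 W (cross-section πr²).
Total input = 522.3 + 1330 = 1852 W.
Radiated: εσ·A_surf·T⁴ with A_surf = 4πr² = 29.42 m².
T⁴ = 1852/(0.44·5.67×10⁻⁸·29.42) = 2.524×10⁹ K⁴.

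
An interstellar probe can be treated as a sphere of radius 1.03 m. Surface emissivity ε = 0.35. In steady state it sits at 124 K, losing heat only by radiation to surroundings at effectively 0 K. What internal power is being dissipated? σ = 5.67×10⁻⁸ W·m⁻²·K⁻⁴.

P ≈ 62.5 W

Steady state: P = εσA T⁴.
A = 4πr² = 13.33 m²; T⁴ = (124)⁴ = 2.364×10⁸ K⁴.
P = 0.35 × 5.67×10⁻⁸ × 13.33 × 2.364×10⁸.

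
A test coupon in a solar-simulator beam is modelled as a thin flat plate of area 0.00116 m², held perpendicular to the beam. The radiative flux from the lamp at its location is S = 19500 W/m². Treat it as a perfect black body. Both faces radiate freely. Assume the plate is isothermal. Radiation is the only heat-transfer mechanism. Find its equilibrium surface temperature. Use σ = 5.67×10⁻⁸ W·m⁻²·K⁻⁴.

T ≈ 644 K

At equilibrium, absorbed power = emitted power.
Absorbing cross-section = A = 0.001160 m²; emitting surface = 2A = 0.002320 m² (ratio 2).
S·A_cross = εσ·A_surf·T⁴  ⇒  T⁴ = S/(2σ).
T⁴ = 1.00·19500/(2·5.67×10⁻⁸) = 1.720×10¹¹ K⁴.
T = (1.720×10¹¹)^(1/4).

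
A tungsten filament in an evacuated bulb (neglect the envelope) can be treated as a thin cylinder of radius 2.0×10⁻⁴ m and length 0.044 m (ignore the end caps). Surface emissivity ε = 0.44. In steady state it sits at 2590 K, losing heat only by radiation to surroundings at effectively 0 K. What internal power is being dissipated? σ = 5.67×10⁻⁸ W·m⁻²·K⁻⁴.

Steady state: P = εσA T⁴.
A = 2πrL = 5.529×10⁻⁵ m²; T⁴ = (2590)⁴ = 4.500×10¹³ K⁴.
P = 0.44 × 5.67×10⁻⁸ × 5.529×10⁻⁵ × 4.500×10¹³.

P ≈ 62.1 W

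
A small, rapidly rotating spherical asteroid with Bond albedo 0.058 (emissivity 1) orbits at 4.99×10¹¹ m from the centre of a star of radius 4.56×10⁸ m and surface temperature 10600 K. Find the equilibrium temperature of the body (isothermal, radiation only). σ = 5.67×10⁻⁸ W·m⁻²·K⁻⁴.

T ≈ 223 K

The star's surface emits σT_*⁴; at distance d the flux is S = σT_*⁴(R_*/d)².
S = 5.67×10⁻⁸·(10600)⁴·(4.56×10⁸/4.99×10¹¹)² = 597.8 W/m².
For an isothermal sphere T⁴ = (1−a)S/(4σ) = 2.483×10⁹ K⁴.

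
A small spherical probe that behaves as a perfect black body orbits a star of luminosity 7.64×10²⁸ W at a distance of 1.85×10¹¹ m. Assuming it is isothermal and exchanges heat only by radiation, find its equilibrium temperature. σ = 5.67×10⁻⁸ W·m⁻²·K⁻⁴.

T ≈ 941 K

First find the stellar flux at distance d: S = L/(4πd²) = 7.64×10²⁸/(4π·(1.85×10¹¹)²) = 1.776×10⁵ W/m².
For an isothermal sphere, absorbed (1−a)S·πr² = emitted σ·4πr²·T⁴, so T⁴ = (1−a)S/(4σ).
T⁴ = 1.00·1.776×10⁵/(4·5.67×10⁻⁸) = 7.832×10¹¹ K⁴.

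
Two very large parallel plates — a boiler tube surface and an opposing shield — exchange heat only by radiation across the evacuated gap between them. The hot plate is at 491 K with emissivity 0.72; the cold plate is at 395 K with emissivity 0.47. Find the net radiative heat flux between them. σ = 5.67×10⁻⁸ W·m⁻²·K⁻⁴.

For two infinite grey parallel plates, q = σ(T₁⁴ − T₂⁴)/(1/ε₁ + 1/ε₂ − 1).
T₁⁴ − T₂⁴ = 5.812×10¹⁰ − 2.434×10¹⁰ = 3.378×10¹⁰ K⁴.
1/ε₁ + 1/ε₂ − 1 = 1.389 + 2.128 − 1 = 2.517.
q = 5.67×10⁻⁸ × 3.378×10¹⁰ / 2.517.

q ≈ 761 W/m²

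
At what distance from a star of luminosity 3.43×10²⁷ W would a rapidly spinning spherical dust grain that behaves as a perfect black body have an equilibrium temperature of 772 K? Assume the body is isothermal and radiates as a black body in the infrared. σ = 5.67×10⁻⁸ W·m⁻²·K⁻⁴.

For an isothermal black-emitting sphere, (1−a)S·πr² = σ·4πr²·T⁴ ⇒ S = 4σT⁴/(1−a).
S = 4·5.67×10⁻⁸·(772)⁴/1.00 = 80560 W/m².
Flux falls as S = L/(4πd²), so d = √(L/(4πS)) = √(3.43×10²⁷/(4π·80560)).

d ≈ 5.82×10¹⁰ m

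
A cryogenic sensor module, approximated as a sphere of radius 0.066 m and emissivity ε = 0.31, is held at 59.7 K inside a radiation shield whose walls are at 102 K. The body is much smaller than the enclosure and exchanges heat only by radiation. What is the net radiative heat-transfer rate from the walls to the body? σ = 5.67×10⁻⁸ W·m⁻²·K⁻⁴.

For a small grey body in a large enclosure: P_net = εσA(T_body⁴ − T_wall⁴).
A = 4πr² = 0.05474 m²; T_body⁴ − T_wall⁴ = 1.270×10⁷ − 1.082×10⁸ = -9.554×10⁷ K⁴.
|P_net| = 0.31·5.67×10⁻⁸·0.05474·9.554×10⁷.

P_net ≈ 0.0919 W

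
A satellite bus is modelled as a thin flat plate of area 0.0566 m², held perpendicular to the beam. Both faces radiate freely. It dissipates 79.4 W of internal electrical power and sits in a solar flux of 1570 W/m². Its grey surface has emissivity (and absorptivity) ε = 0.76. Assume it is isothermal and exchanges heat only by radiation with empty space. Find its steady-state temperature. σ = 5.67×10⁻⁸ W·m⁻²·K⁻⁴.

At steady state, absorbed solar power + internal power = radiated power.
Absorbed: α·S·A_cross = 0.76·1570·0.05660 = 67.54 W (cross-section A).
Total input = 67.54 + 79.4 = 146.9 W.
Radiated: εσ·A_surf·T⁴ with A_surf = 2A = 0.1132 m².
T⁴ = 146.9/(0.76·5.67×10⁻⁸·0.1132) = 3.012×10¹⁰ K⁴.

T ≈ 417 K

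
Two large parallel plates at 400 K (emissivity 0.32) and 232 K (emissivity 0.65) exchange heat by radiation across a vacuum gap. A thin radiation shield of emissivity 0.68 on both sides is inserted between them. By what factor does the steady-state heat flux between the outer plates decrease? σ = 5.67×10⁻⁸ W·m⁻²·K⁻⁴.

Without shield: q₀ = σΔ(T⁴)/(1/ε₁+1/ε₂−1) with denominator 3.663.
With shield the two gaps are in series; the resistances add: (1/ε₁+1/ε_s−1)+(1/ε_s+1/ε₂−1) = 3.596+2.009 = 5.605.
Heat-flux ratio q₀/q = 5.605/3.663.

factor ≈ 1.53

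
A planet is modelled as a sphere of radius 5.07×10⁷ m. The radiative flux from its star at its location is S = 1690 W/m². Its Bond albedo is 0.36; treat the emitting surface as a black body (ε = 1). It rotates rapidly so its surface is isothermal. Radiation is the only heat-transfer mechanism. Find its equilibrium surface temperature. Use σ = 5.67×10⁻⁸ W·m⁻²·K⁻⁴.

At equilibrium, absorbed power = emitted power.
Absorbing cross-section = πr² = 8.075×10¹⁵ m²; emitting surface = 4πr² = 3.230×10¹⁶ m² (ratio 4).
(1−a)S·A_cross = εσ·A_surf·T⁴  ⇒  T⁴ = (1−a)S/(4σ).
T⁴ = 0.640·1690/(4·5.67×10⁻⁸) = 4.769×10⁹ K⁴.
T = (4.769×10⁹)^(1/4).

T ≈ 263 K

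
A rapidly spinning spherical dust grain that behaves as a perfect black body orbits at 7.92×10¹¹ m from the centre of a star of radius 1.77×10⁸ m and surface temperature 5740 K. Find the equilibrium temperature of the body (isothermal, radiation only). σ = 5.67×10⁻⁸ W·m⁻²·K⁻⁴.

T ≈ 60.7 K

The star's surface emits σT_*⁴; at distance d the flux is S = σT_*⁴(R_*/d)².
S = 5.67×10⁻⁸·(5740)⁴·(1.77×10⁸/7.92×10¹¹)² = 3.074 W/m².
For an isothermal sphere T⁴ = (1−a)S/(4σ) = 1.355×10⁷ K⁴.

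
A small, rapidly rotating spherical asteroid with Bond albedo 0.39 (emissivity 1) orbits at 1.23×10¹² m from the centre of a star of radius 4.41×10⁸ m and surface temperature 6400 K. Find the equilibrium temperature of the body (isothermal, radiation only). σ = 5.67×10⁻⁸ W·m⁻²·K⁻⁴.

T ≈ 75.7 K

The star's surface emits σT_*⁴; at distance d the flux is S = σT_*⁴(R_*/d)².
S = 5.67×10⁻⁸·(6400)⁴·(4.41×10⁸/1.23×10¹²)² = 12.23 W/m².
For an isothermal sphere T⁴ = (1−a)S/(4σ) = 3.289×10⁷ K⁴.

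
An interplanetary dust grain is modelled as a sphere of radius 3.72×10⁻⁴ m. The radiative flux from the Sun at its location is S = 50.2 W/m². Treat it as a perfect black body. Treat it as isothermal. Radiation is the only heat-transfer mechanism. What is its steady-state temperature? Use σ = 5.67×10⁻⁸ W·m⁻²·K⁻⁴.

At equilibrium, absorbed power = emitted power.
Absorbing cross-section = πr² = 4.347×10⁻⁷ m²; emitting surface = 4πr² = 1.739×10⁻⁶ m² (ratio 4).
S·A_cross = εσ·A_surf·T⁴  ⇒  T⁴ = S/(4σ).
T⁴ = 1.00·50.2/(4·5.67×10⁻⁸) = 2.213×10⁸ K⁴.
T = (2.213×10⁸)^(1/4).

T ≈ 122 K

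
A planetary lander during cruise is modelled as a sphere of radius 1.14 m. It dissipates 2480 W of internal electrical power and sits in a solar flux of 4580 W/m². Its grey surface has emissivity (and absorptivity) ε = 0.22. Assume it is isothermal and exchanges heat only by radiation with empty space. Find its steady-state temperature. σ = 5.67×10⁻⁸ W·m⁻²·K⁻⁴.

At steady state, absorbed solar power + internal power = radiated power.
Absorbed: α·S·A_cross = 0.22·4580·4.083 = 4114 W (cross-section πr²).
Total input = 4114 + 2480 = 6594 W.
Radiated: εσ·A_surf·T⁴ with A_surf = 4πr² = 16.33 m².
T⁴ = 6594/(0.22·5.67×10⁻⁸·16.33) = 3.237×10¹⁰ K⁴.

T ≈ 424 K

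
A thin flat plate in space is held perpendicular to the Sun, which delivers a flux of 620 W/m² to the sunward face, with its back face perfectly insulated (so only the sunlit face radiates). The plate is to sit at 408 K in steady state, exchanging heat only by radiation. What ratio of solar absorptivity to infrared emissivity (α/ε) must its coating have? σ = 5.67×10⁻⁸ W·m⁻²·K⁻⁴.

α/ε ≈ 2.53

Balance: αS·A = εσ·1A·T⁴ ⇒ α/ε = σT⁴/S.
α/ε = 5.67×10⁻⁸·(408)⁴/620 = 5.67×10⁻⁸·2.771×10¹⁰/620.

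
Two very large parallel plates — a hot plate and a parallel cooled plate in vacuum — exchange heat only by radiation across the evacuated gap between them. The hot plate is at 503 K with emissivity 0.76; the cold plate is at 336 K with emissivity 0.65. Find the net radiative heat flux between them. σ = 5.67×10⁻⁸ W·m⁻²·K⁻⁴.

For two infinite grey parallel plates, q = σ(T₁⁴ − T₂⁴)/(1/ε₁ + 1/ε₂ − 1).
T₁⁴ − T₂⁴ = 6.401×10¹⁰ − 1.275×10¹⁰ = 5.127×10¹⁰ K⁴.
1/ε₁ + 1/ε₂ − 1 = 1.316 + 1.538 − 1 = 1.854.
q = 5.67×10⁻⁸ × 5.127×10¹⁰ / 1.854.

q ≈ 1570 W/m²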